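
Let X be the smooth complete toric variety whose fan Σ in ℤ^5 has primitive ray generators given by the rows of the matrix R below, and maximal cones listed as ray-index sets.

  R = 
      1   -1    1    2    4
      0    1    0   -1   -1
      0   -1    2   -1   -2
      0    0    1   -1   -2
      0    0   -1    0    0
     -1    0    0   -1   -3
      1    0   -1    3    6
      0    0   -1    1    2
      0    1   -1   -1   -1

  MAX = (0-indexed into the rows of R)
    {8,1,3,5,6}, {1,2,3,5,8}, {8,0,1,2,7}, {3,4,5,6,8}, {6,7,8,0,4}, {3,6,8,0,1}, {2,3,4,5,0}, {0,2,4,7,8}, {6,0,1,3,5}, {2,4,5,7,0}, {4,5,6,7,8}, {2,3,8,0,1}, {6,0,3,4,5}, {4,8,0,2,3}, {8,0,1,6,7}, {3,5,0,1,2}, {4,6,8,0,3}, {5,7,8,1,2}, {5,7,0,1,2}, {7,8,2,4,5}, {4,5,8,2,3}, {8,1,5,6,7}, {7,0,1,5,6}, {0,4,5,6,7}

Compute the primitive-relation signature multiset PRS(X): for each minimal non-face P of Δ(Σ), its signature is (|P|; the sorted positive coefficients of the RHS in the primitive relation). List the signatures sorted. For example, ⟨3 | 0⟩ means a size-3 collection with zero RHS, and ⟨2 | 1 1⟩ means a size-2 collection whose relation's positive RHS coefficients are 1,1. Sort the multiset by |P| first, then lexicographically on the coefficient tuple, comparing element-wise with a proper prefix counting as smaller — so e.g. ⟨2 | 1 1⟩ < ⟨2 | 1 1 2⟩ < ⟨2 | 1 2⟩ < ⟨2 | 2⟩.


|primitive collections| = 4. Relations:

  P = {3,7}:  v_{3} + v_{7} = 0  so sig = ⟨2 | 0⟩
  P = {1,4}:  v_{1} + v_{4} = v_{8}  so sig = ⟨2 | 1⟩
  P = {2,6}:  v_{2} + v_{6} = v_{0}  so sig = ⟨2 | 1⟩
  P = {0,5,8}:  v_{0} + v_{5} + v_{8} = 0  so sig = ⟨3 | 0⟩

so the primitive-relation signature multiset is
    |P|=2: 3 collections, coeffs (), (1), (1)
    |P|=3: 1 collection, coeffs ()


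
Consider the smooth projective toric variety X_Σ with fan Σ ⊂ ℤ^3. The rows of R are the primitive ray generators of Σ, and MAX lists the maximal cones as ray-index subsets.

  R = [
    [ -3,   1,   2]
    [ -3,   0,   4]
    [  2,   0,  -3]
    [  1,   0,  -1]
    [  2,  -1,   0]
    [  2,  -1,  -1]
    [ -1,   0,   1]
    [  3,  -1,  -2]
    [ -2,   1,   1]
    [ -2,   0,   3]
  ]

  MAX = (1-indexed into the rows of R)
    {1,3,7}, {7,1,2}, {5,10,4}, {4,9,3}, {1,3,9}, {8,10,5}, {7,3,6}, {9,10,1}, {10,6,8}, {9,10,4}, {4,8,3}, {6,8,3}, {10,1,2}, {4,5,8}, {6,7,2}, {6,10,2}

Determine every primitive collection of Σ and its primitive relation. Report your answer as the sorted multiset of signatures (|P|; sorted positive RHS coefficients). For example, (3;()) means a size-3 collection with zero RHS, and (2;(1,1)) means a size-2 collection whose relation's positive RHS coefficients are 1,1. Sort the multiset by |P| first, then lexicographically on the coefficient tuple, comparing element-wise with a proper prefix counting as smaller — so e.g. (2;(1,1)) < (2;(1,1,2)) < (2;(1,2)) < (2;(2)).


Δ(Σ) — 10 vertices, 22 min non-faces:

  • {1,8}:  v_{1} + v_{8} = 0 ; sig = (2;())
  • {3,10}:  v_{3} + v_{10} = 0 ; sig = (2;())
  • {4,7}:  v_{4} + v_{7} = 0 ; sig = (2;())
  • {6,9}:  v_{6} + v_{9} = 0 ; sig = (2;())
  • {1,4}:  v_{1} + v_{4} = v_{9} ; sig = (2;(1))
  • {1,6}:  v_{1} + v_{6} = v_{7} ; sig = (2;(1))
  • {2,3}:  v_{2} + v_{3} = v_{7} ; sig = (2;(1))
  • {2,4}:  v_{2} + v_{4} = v_{10} ; sig = (2;(1))
  • {4,6}:  v_{4} + v_{6} = v_{8} ; sig = (2;(1))
  • {7,8}:  v_{7} + v_{8} = v_{6} ; sig = (2;(1))
  • {7,9}:  v_{7} + v_{9} = v_{1} ; sig = (2;(1))
  • {7,10}:  v_{7} + v_{10} = v_{2} ; sig = (2;(1))
  • {8,9}:  v_{8} + v_{9} = v_{4} ; sig = (2;(1))
  • {1,5}:  v_{1} + v_{5} = v_{4} + v_{10} ; sig = (2;(1,1))
  • {2,8}:  v_{2} + v_{8} = v_{6} + v_{10} ; sig = (2;(1,1))
  • {2,9}:  v_{2} + v_{9} = v_{1} + v_{10} ; sig = (2;(1,1))
  • {3,5}:  v_{3} + v_{5} = v_{4} + v_{8} ; sig = (2;(1,1))
  • {5,7}:  v_{5} + v_{7} = v_{8} + v_{10} ; sig = (2;(1,1))
  • {2,5}:  v_{2} + v_{5} = v_{8} + 2·v_{10} ; sig = (2;(1,2))
  • {5,6}:  v_{5} + v_{6} = 2·v_{8} + v_{10} ; sig = (2;(1,2))
  • {5,9}:  v_{5} + v_{9} = 2·v_{4} + v_{10} ; sig = (2;(1,2))
  • {4,8,10}:  v_{4} + v_{8} + v_{10} = v_{5} ; sig = (3;(1))

Signatures (|P|; sorted positive RHS coefficients), sorted:
    |P|=2: 21 collections, coeffs (), (), (), (), (1), (1), (1), (1), (1), (1), (1), (1), (1), (1,1), (1,1), (1,1), (1,1), (1,1), (1,2), (1,2), (1,2)
    |P|=3: 1 collection, coeffs (1)


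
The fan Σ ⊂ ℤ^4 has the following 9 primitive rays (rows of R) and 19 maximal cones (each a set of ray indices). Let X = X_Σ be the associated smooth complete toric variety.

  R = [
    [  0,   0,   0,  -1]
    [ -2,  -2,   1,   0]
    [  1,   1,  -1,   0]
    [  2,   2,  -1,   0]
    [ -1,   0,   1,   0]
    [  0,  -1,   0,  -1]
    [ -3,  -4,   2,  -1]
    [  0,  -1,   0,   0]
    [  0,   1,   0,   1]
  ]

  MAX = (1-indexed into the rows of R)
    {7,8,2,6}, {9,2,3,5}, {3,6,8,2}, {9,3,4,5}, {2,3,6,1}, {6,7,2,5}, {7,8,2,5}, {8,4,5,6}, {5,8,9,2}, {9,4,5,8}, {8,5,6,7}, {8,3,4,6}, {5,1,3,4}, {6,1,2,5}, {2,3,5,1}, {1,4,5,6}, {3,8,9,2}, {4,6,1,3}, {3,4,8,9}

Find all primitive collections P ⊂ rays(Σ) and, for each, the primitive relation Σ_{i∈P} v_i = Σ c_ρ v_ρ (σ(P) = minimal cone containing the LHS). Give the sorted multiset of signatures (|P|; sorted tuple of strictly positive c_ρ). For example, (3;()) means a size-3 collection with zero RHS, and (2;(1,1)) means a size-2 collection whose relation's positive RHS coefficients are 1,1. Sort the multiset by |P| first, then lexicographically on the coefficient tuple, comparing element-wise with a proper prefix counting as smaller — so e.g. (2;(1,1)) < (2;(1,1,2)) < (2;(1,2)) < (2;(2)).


Primitive collections (11):

  • {2,4}:  v_{2} + v_{4} = 0  →  sig = (2;())
  • {6,9}:  v_{6} + v_{9} = 0  →  sig = (2;())
  • {1,8}:  v_{1} + v_{8} = v_{6}  →  sig = (2;(1))
  • {1,9}:  v_{1} + v_{9} = v_{3} + v_{5}  →  sig = (2;(1,1))
  • {3,7}:  v_{3} + v_{7} = v_{2} + v_{6}  →  sig = (2;(1,1))
  • {4,7}:  v_{4} + v_{7} = v_{5} + v_{6} + v_{8}  →  sig = (2;(1,1,1))
  • {7,9}:  v_{7} + v_{9} = v_{2} + v_{5} + v_{8}  →  sig = (2;(1,1,1))
  • {1,7}:  v_{1} + v_{7} = v_{2} + v_{5} + 2·v_{6}  →  sig = (2;(1,1,2))
  • {3,5,8}:  v_{3} + v_{5} + v_{8} = 0  →  sig = (3;())
  • {3,5,6}:  v_{3} + v_{5} + v_{6} = v_{1}  →  sig = (3;(1))
  • {2,5,6,8}:  v_{2} + v_{5} + v_{6} + v_{8} = v_{7}  →  sig = (4;(1))

Hence PRS(X_Σ) =
    |P|=2: 8 collections, coeffs (), (), (1), (1,1), (1,1), (1,1,1), (1,1,1), (1,1,2)
    |P|=3: 2 collections, coeffs (), (1)
    |P|=4: 1 collection, coeffs (1)


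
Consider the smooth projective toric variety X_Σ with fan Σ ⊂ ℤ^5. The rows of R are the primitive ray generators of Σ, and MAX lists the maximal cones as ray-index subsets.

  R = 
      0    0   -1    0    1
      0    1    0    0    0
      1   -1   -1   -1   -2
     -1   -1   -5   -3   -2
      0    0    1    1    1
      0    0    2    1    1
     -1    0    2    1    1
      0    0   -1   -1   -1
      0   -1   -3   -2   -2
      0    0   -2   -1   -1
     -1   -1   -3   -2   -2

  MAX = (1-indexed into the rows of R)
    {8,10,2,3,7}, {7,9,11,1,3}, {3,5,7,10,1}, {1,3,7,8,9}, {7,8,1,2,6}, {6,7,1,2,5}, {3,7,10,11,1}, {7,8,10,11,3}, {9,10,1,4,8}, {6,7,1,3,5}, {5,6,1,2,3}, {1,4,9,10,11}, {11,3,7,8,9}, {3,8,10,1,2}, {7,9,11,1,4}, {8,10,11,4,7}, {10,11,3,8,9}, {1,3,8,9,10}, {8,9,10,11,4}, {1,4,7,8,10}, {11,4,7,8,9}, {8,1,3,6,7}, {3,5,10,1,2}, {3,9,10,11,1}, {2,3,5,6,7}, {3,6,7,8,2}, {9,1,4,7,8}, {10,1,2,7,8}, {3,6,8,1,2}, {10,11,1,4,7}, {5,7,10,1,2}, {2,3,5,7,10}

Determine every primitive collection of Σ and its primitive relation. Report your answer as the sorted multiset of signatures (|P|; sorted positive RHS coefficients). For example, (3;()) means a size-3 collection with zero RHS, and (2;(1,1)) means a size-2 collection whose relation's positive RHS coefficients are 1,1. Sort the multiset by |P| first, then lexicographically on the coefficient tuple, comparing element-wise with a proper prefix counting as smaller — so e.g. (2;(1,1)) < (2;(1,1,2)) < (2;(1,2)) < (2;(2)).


The 16 primitive collections of Σ (r=11, n=5):

  • {5,8}:  v_{5} + v_{8} = 0  ⇒ sig = (2;())
  • {6,10}:  v_{6} + v_{10} = 0  ⇒ sig = (2;())
  • {2,9}:  v_{2} + v_{9} = v_{8} + v_{10}  ⇒ sig = (2;(1,1))
  • {4,5}:  v_{4} + v_{5} = v_{1} + v_{11}  ⇒ sig = (2;(1,1))
  • {6,11}:  v_{6} + v_{11} = v_{7} + v_{9}  ⇒ sig = (2;(1,1))
  • {4,6}:  v_{4} + v_{6} = v_{1} + v_{7} + v_{8} + v_{9}  ⇒ sig = (2;(1,1,1,1))
  • {5,9}:  v_{5} + v_{9} = v_{1} + v_{3} + v_{7} + v_{10}  ⇒ sig = (2;(1,1,1,1))
  • {6,9}:  v_{6} + v_{9} = v_{1} + v_{3} + v_{7} + v_{8}  ⇒ sig = (2;(1,1,1,1))
  • {2,11}:  v_{2} + v_{11} = v_{7} + v_{8} + 2·v_{10}  ⇒ sig = (2;(1,1,2))
  • {2,4}:  v_{2} + v_{4} = v_{1} + v_{7} + 2·v_{8} + 2·v_{10}  ⇒ sig = (2;(1,1,2,2))
  • {5,11}:  v_{5} + v_{11} = v_{1} + v_{3} + 2·v_{7} + 2·v_{10}  ⇒ sig = (2;(1,1,2,2))
  • {3,4}:  v_{3} + v_{4} = 2·v_{9}  ⇒ sig = (2;(2))
  • {1,8,11}:  v_{1} + v_{8} + v_{11} = v_{4}  ⇒ sig = (3;(1))
  • {7,9,10}:  v_{7} + v_{9} + v_{10} = v_{11}  ⇒ sig = (3;(1))
  • {1,2,3,7}:  v_{1} + v_{2} + v_{3} + v_{7} = 0  ⇒ sig = (4;())
  • {1,3,7,8,10}:  v_{1} + v_{3} + v_{7} + v_{8} + v_{10} = v_{9}  ⇒ sig = (5;(1))

Hence PRS(X_Σ) =
[(2;()), (2;()), (2;(1,1)), (2;(1,1)), (2;(1,1)), (2;(1,1,1,1)), (2;(1,1,1,1)), (2;(1,1,1,1)), (2;(1,1,2)), (2;(1,1,2,2)), (2;(1,1,2,2)), (2;(2)), (3;(1)), (3;(1)), (4;()), (5;(1))]


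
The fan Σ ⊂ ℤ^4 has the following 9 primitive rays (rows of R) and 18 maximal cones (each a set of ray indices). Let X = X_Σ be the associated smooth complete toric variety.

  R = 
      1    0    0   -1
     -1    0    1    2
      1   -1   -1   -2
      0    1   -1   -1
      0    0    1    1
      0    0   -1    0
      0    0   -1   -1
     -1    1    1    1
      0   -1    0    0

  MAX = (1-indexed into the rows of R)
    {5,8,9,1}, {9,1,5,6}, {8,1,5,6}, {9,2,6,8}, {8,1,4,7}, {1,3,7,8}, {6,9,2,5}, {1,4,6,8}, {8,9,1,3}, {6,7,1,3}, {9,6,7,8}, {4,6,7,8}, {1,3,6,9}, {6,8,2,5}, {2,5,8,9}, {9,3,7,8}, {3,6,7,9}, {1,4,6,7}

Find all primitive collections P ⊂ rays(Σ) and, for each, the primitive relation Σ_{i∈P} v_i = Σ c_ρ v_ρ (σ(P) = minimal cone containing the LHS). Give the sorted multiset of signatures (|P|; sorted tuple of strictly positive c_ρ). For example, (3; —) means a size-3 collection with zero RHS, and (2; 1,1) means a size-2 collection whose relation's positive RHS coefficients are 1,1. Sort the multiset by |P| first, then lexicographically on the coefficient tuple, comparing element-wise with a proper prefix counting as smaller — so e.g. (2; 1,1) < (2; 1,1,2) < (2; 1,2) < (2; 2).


14 collections generate NE(X_Σ); each relation:

  P={5,7}:  v_{5} + v_{7} = 0  ⇒ sig = (2; —)
  P={1,2}:  v_{1} + v_{2} = v_{5}  ⇒ sig = (2; 1)
  P={2,3}:  v_{2} + v_{3} = v_{9}  ⇒ sig = (2; 1)
  P={4,9}:  v_{4} + v_{9} = v_{7}  ⇒ sig = (2; 1)
  P={2,4}:  v_{2} + v_{4} = v_{6} + v_{8}  ⇒ sig = (2; 1,1)
  P={3,5}:  v_{3} + v_{5} = v_{1} + v_{9}  ⇒ sig = (2; 1,1)
  P={2,7}:  v_{2} + v_{7} = v_{6} + v_{8} + v_{9}  ⇒ sig = (2; 1,1,1)
  P={4,5}:  v_{4} + v_{5} = v_{1} + v_{6} + v_{8}  ⇒ sig = (2; 1,1,1)
  P={3,4}:  v_{3} + v_{4} = v_{1} + 2·v_{7}  ⇒ sig = (2; 1,2)
  P={1,7,9}:  v_{1} + v_{7} + v_{9} = v_{3}  ⇒ sig = (3; 1)
  P={3,6,8}:  v_{3} + v_{6} + v_{8} = v_{7}  ⇒ sig = (3; 1)
  P={1,6,8,9}:  v_{1} + v_{6} + v_{8} + v_{9} = 0  ⇒ sig = (4; —)
  P={1,6,7,8}:  v_{1} + v_{6} + v_{7} + v_{8} = v_{4}  ⇒ sig = (4; 1)
  P={5,6,8,9}:  v_{5} + v_{6} + v_{8} + v_{9} = v_{2}  ⇒ sig = (4; 1)

Signatures (|P|; sorted positive RHS coefficients), sorted:
    |P|=2: 9 collections, coeffs (), (1), (1), (1), (1,1), (1,1), (1,1,1), (1,1,1), (1,2)
    |P|=3: 2 collections, coeffs (1), (1)
    |P|=4: 3 collections, coeffs (), (1), (1)


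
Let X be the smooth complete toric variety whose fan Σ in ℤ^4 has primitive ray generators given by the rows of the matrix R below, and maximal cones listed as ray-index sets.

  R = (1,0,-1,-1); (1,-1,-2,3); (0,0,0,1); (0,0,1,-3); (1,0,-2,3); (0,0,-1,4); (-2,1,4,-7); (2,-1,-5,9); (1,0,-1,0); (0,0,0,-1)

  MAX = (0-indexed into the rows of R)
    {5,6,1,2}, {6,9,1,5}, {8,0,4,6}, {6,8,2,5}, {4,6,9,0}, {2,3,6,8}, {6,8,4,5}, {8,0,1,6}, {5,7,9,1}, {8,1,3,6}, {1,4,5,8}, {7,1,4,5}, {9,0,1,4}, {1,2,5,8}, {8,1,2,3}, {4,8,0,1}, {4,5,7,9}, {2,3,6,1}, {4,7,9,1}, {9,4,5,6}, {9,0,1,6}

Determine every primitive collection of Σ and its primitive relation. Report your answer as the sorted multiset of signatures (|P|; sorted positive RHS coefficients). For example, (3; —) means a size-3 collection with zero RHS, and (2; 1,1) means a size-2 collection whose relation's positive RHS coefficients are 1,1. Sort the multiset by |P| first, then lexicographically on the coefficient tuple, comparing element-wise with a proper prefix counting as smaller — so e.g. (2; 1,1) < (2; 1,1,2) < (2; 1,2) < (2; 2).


18 collections generate NE(X_Σ); each relation:

  • {2,9}:  v_{2} + v_{9} = 0  so sig = (2; —)
  • {0,2}:  v_{0} + v_{2} = v_{8}  so sig = (2; 1)
  • {0,5}:  v_{0} + v_{5} = v_{4}  so sig = (2; 1)
  • {3,4}:  v_{3} + v_{4} = v_{8}  so sig = (2; 1)
  • {3,5}:  v_{3} + v_{5} = v_{2}  so sig = (2; 1)
  • {8,9}:  v_{8} + v_{9} = v_{0}  so sig = (2; 1)
  • {2,4}:  v_{2} + v_{4} = v_{5} + v_{8}  so sig = (2; 1,1)
  • {3,7}:  v_{3} + v_{7} = v_{1} + v_{4}  so sig = (2; 1,1)
  • {2,7}:  v_{2} + v_{7} = v_{1} + v_{4} + v_{5}  so sig = (2; 1,1,1)
  • {3,9}:  v_{3} + v_{9} = v_{1} + v_{6} + v_{8}  so sig = (2; 1,1,1)
  • {0,3}:  v_{0} + v_{3} = v_{1} + v_{6} + 2·v_{8}  so sig = (2; 1,1,2)
  • {0,7}:  v_{0} + v_{7} = v_{1} + 2·v_{4} + v_{9}  so sig = (2; 1,1,2)
  • {6,7}:  v_{6} + v_{7} = v_{5} + 2·v_{9}  so sig = (2; 1,2)
  • {7,8}:  v_{7} + v_{8} = v_{1} + 2·v_{4}  so sig = (2; 1,2)
  • {1,4,6}:  v_{1} + v_{4} + v_{6} = v_{9}  so sig = (3; 1)
  • {1,5,6,8}:  v_{1} + v_{5} + v_{6} + v_{8} = 0  so sig = (4; —)
  • {1,2,6,8}:  v_{1} + v_{2} + v_{6} + v_{8} = v_{3}  so sig = (4; 1)
  • {1,4,5,9}:  v_{1} + v_{4} + v_{5} + v_{9} = v_{7}  so sig = (4; 1)

Hence PRS(X_Σ) =
    |P|=2: 14 collections, coeffs (), (1), (1), (1), (1), (1), (1,1), (1,1), (1,1,1), (1,1,1), (1,1,2), (1,1,2), (1,2), (1,2)
    |P|=3: 1 collection, coeffs (1)
    |P|=4: 3 collections, coeffs (), (1), (1)


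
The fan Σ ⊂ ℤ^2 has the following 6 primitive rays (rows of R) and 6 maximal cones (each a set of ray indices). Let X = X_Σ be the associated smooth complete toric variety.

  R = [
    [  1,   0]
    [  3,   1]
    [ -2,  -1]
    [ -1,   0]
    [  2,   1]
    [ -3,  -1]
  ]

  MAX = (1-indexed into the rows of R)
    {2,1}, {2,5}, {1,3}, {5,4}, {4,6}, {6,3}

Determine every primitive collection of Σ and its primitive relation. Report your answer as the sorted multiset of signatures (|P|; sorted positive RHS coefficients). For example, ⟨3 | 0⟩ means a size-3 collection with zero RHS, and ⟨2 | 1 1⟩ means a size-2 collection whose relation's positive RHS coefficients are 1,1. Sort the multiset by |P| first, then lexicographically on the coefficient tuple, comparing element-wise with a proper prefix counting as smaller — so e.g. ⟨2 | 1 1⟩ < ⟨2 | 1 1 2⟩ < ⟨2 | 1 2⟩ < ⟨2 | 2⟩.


Minimal non-faces — 9 found among 6 rays, 6 max cones:

  • {1,4}:  v_{1} + v_{4} = 0 ; sig = ⟨2 | 0⟩
  • {2,6}:  v_{2} + v_{6} = 0 ; sig = ⟨2 | 0⟩
  • {3,5}:  v_{3} + v_{5} = 0 ; sig = ⟨2 | 0⟩
  • {1,5}:  v_{1} + v_{5} = v_{2} ; sig = ⟨2 | 1⟩
  • {1,6}:  v_{1} + v_{6} = v_{3} ; sig = ⟨2 | 1⟩
  • {2,3}:  v_{2} + v_{3} = v_{1} ; sig = ⟨2 | 1⟩
  • {2,4}:  v_{2} + v_{4} = v_{5} ; sig = ⟨2 | 1⟩
  • {3,4}:  v_{3} + v_{4} = v_{6} ; sig = ⟨2 | 1⟩
  • {5,6}:  v_{5} + v_{6} = v_{4} ; sig = ⟨2 | 1⟩

so the primitive-relation signature multiset is
[⟨2 | 0⟩, ⟨2 | 0⟩, ⟨2 | 0⟩, ⟨2 | 1⟩, ⟨2 | 1⟩, ⟨2 | 1⟩, ⟨2 | 1⟩, ⟨2 | 1⟩, ⟨2 | 1⟩]


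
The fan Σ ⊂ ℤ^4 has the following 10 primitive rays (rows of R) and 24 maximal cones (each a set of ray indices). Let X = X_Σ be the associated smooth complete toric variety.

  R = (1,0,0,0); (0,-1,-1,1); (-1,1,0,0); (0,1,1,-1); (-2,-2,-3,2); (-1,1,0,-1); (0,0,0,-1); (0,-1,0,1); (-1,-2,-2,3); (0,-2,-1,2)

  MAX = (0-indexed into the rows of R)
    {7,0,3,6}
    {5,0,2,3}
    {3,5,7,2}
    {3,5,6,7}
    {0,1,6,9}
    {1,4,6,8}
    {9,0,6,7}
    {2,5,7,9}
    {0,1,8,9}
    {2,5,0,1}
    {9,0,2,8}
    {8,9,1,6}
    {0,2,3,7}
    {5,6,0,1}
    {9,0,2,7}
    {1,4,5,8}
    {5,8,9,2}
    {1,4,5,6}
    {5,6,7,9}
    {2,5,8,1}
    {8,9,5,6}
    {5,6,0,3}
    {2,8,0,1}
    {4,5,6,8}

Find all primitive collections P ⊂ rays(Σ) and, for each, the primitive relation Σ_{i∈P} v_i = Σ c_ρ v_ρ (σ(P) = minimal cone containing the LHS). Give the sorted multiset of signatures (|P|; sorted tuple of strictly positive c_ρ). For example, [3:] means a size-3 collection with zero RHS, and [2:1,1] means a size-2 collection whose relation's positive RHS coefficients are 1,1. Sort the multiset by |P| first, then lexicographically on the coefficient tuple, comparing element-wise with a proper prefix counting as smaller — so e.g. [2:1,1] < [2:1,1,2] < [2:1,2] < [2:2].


Minimal non-faces — 18 found among 10 rays, 24 max cones:

  {1,3}:  v_{1} + v_{3} = 0  ⇒ sig = [2:]
  {1,7}:  v_{1} + v_{7} = v_{9}  ⇒ sig = [2:1]
  {2,6}:  v_{2} + v_{6} = v_{5}  ⇒ sig = [2:1]
  {3,9}:  v_{3} + v_{9} = v_{7}  ⇒ sig = [2:1]
  {3,8}:  v_{3} + v_{8} = v_{2} + v_{9}  ⇒ sig = [2:1,1]
  {3,4}:  v_{3} + v_{4} = v_{5} + v_{6} + v_{8}  ⇒ sig = [2:1,1,1]
  {4,7}:  v_{4} + v_{7} = v_{5} + v_{6} + v_{8} + v_{9}  ⇒ sig = [2:1,1,1,1]
  {2,4}:  v_{2} + v_{4} = v_{1} + 2·v_{5} + v_{8}  ⇒ sig = [2:1,1,2]
  {7,8}:  v_{7} + v_{8} = v_{2} + 2·v_{9}  ⇒ sig = [2:1,2]
  {0,4}:  v_{0} + v_{4} = 3·v_{1} + v_{5}  ⇒ sig = [2:1,3]
  {4,9}:  v_{4} + v_{9} = 2·v_{6} + 2·v_{8}  ⇒ sig = [2:2,2]
  {0,5,7}:  v_{0} + v_{5} + v_{7} = 0  ⇒ sig = [3:]
  {0,5,9}:  v_{0} + v_{5} + v_{9} = v_{1}  ⇒ sig = [3:1]
  {1,2,9}:  v_{1} + v_{2} + v_{9} = v_{8}  ⇒ sig = [3:1]
  {1,5,9}:  v_{1} + v_{5} + v_{9} = v_{6} + v_{8}  ⇒ sig = [3:1,1]
  {0,5,8}:  v_{0} + v_{5} + v_{8} = 2·v_{1} + v_{2}  ⇒ sig = [3:1,2]
  {0,6,8}:  v_{0} + v_{6} + v_{8} = 2·v_{1}  ⇒ sig = [3:2]
  {1,5,6,8}:  v_{1} + v_{5} + v_{6} + v_{8} = v_{4}  ⇒ sig = [4:1]

so the primitive-relation signature multiset is
[[2:], [2:1], [2:1], [2:1], [2:1,1], [2:1,1,1], [2:1,1,1,1], [2:1,1,2], [2:1,2], [2:1,3], [2:2,2], [3:], [3:1], [3:1], [3:1,1], [3:1,2], [3:2], [4:1]]


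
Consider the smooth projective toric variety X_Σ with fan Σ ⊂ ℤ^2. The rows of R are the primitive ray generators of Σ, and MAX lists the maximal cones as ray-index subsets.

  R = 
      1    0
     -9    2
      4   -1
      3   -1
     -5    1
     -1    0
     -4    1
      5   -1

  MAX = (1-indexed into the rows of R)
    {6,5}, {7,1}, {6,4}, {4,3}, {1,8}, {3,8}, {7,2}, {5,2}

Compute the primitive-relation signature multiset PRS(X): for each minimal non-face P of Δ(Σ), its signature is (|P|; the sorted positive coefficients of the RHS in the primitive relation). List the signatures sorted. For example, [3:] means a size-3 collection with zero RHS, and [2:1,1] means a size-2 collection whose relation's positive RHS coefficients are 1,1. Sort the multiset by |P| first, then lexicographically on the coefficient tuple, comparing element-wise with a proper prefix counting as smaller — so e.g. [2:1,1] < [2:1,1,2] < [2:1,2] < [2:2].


Minimal non-faces — 20 found among 8 rays, 8 max cones:

  P={1,6}:  v_{1} + v_{6} = 0 — sig = [2:]
  P={3,7}:  v_{3} + v_{7} = 0 — sig = [2:]
  P={5,8}:  v_{5} + v_{8} = 0 — sig = [2:]
  P={1,3}:  v_{1} + v_{3} = v_{8} — sig = [2:1]
  P={1,4}:  v_{1} + v_{4} = v_{3} — sig = [2:1]
  P={1,5}:  v_{1} + v_{5} = v_{7} — sig = [2:1]
  P={2,3}:  v_{2} + v_{3} = v_{5} — sig = [2:1]
  P={2,8}:  v_{2} + v_{8} = v_{7} — sig = [2:1]
  P={3,5}:  v_{3} + v_{5} = v_{6} — sig = [2:1]
  P={3,6}:  v_{3} + v_{6} = v_{4} — sig = [2:1]
  P={4,7}:  v_{4} + v_{7} = v_{6} — sig = [2:1]
  P={5,7}:  v_{5} + v_{7} = v_{2} — sig = [2:1]
  P={6,7}:  v_{6} + v_{7} = v_{5} — sig = [2:1]
  P={6,8}:  v_{6} + v_{8} = v_{3} — sig = [2:1]
  P={7,8}:  v_{7} + v_{8} = v_{1} — sig = [2:1]
  P={2,4}:  v_{2} + v_{4} = v_{5} + v_{6} — sig = [2:1,1]
  P={1,2}:  v_{1} + v_{2} = 2·v_{7} — sig = [2:2]
  P={2,6}:  v_{2} + v_{6} = 2·v_{5} — sig = [2:2]
  P={4,5}:  v_{4} + v_{5} = 2·v_{6} — sig = [2:2]
  P={4,8}:  v_{4} + v_{8} = 2·v_{3} — sig = [2:2]

Sorted signature multiset PRS(X):
{ [2:] ×3,  [2:1] ×12,  [2:1,1],  [2:2] ×4 }


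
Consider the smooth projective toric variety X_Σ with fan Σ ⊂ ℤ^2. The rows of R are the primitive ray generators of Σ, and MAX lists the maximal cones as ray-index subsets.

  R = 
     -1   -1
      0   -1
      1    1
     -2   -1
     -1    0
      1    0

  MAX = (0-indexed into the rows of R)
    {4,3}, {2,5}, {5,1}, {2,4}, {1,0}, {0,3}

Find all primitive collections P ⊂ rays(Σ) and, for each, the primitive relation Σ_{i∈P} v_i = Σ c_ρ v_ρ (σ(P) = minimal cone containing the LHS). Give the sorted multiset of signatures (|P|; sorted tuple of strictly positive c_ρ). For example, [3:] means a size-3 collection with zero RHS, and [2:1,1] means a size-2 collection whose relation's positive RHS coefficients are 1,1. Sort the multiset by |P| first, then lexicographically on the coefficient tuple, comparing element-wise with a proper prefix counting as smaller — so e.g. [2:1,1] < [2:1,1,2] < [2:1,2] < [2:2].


Σ has 9 primitive collections:

  P={0,2}:  v_{0} + v_{2} = 0  ⇒ sig = [2:]
  P={4,5}:  v_{4} + v_{5} = 0  ⇒ sig = [2:]
  P={0,4}:  v_{0} + v_{4} = v_{3}  ⇒ sig = [2:1]
  P={0,5}:  v_{0} + v_{5} = v_{1}  ⇒ sig = [2:1]
  P={1,2}:  v_{1} + v_{2} = v_{5}  ⇒ sig = [2:1]
  P={1,4}:  v_{1} + v_{4} = v_{0}  ⇒ sig = [2:1]
  P={2,3}:  v_{2} + v_{3} = v_{4}  ⇒ sig = [2:1]
  P={3,5}:  v_{3} + v_{5} = v_{0}  ⇒ sig = [2:1]
  P={1,3}:  v_{1} + v_{3} = 2·v_{0}  ⇒ sig = [2:2]

so the primitive-relation signature multiset is
    [2:]
    [2:]
    [2:1]
    [2:1]
    [2:1]
    [2:1]
    [2:1]
    [2:1]
    [2:2]


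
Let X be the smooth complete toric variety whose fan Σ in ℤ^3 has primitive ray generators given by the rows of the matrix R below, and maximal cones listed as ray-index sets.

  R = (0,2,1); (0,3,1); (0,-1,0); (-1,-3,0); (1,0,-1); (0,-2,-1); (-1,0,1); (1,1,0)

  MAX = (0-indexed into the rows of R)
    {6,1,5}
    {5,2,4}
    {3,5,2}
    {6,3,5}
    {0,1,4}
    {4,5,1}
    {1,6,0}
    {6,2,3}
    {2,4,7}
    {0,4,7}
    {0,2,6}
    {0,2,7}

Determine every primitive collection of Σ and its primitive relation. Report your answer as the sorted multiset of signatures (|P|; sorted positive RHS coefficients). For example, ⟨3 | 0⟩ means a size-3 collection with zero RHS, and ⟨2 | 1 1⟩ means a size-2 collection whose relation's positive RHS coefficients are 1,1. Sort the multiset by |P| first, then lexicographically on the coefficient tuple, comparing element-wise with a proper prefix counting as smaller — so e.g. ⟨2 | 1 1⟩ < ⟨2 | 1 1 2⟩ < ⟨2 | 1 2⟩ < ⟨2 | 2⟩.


12 minimal non-faces of Δ(Σ) (on 8 rays):

  P = {0,5}:  v_{0} + v_{5} = 0  ⟹  sig = ⟨2 | 0⟩
  P = {4,6}:  v_{4} + v_{6} = 0  ⟹  sig = ⟨2 | 0⟩
  P = {1,2}:  v_{1} + v_{2} = v_{0}  ⟹  sig = ⟨2 | 1⟩
  P = {1,3}:  v_{1} + v_{3} = v_{6}  ⟹  sig = ⟨2 | 1⟩
  P = {0,3}:  v_{0} + v_{3} = v_{2} + v_{6}  ⟹  sig = ⟨2 | 1 1⟩
  P = {3,4}:  v_{3} + v_{4} = v_{2} + v_{5}  ⟹  sig = ⟨2 | 1 1⟩
  P = {5,7}:  v_{5} + v_{7} = v_{2} + v_{4}  ⟹  sig = ⟨2 | 1 1⟩
  P = {6,7}:  v_{6} + v_{7} = v_{0} + v_{2}  ⟹  sig = ⟨2 | 1 1⟩
  P = {1,7}:  v_{1} + v_{7} = 2·v_{0} + v_{4}  ⟹  sig = ⟨2 | 1 2⟩
  P = {3,7}:  v_{3} + v_{7} = 2·v_{2}  ⟹  sig = ⟨2 | 2⟩
  P = {0,2,4}:  v_{0} + v_{2} + v_{4} = v_{7}  ⟹  sig = ⟨3 | 1⟩
  P = {2,5,6}:  v_{2} + v_{5} + v_{6} = v_{3}  ⟹  sig = ⟨3 | 1⟩

so the primitive-relation signature multiset is
[⟨2 | 0⟩, ⟨2 | 0⟩, ⟨2 | 1⟩, ⟨2 | 1⟩, ⟨2 | 1 1⟩, ⟨2 | 1 1⟩, ⟨2 | 1 1⟩, ⟨2 | 1 1⟩, ⟨2 | 1 2⟩, ⟨2 | 2⟩, ⟨3 | 1⟩, ⟨3 | 1⟩]


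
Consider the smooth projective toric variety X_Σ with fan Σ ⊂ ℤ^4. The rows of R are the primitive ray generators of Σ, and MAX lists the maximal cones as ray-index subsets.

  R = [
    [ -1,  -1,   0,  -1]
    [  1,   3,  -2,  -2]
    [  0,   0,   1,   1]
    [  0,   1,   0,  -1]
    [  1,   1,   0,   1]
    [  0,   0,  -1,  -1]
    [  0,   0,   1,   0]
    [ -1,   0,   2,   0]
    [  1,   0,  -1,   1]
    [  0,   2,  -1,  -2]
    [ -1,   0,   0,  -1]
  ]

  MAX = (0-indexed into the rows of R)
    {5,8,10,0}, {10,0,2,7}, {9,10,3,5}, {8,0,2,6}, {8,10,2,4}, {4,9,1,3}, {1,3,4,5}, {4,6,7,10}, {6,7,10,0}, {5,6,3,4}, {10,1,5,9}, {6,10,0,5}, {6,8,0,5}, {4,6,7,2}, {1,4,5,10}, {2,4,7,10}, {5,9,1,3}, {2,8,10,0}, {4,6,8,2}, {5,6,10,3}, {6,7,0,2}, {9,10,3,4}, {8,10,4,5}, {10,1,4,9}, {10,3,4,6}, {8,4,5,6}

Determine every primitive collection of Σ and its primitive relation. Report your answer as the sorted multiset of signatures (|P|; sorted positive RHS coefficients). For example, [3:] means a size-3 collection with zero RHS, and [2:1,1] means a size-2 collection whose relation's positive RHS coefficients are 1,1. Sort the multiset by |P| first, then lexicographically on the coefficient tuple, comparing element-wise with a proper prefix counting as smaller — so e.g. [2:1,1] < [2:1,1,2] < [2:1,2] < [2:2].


|primitive collections| = 24. Relations:

  {0,4}:  v_{0} + v_{4} = 0  ⇒ sig = [2:]
  {2,5}:  v_{2} + v_{5} = 0  ⇒ sig = [2:]
  {7,8}:  v_{7} + v_{8} = v_{2}  ⇒ sig = [2:1]
  {0,1}:  v_{0} + v_{1} = v_{5} + v_{9}  ⇒ sig = [2:1,1]
  {1,2}:  v_{1} + v_{2} = v_{4} + v_{9}  ⇒ sig = [2:1,1]
  {3,8}:  v_{3} + v_{8} = v_{4} + v_{5}  ⇒ sig = [2:1,1]
  {5,7}:  v_{5} + v_{7} = v_{6} + v_{10}  ⇒ sig = [2:1,1]
  {0,3}:  v_{0} + v_{3} = v_{5} + v_{6} + v_{10}  ⇒ sig = [2:1,1,1]
  {0,9}:  v_{0} + v_{9} = v_{3} + v_{5} + v_{10}  ⇒ sig = [2:1,1,1]
  {2,3}:  v_{2} + v_{3} = v_{4} + v_{6} + v_{10}  ⇒ sig = [2:1,1,1]
  {2,9}:  v_{2} + v_{9} = v_{3} + v_{4} + v_{10}  ⇒ sig = [2:1,1,1]
  {7,9}:  v_{7} + v_{9} = v_{3} + v_{4} + v_{6} + 2·v_{10}  ⇒ sig = [2:1,1,1,2]
  {1,6}:  v_{1} + v_{6} = 2·v_{3} + v_{4} + v_{5}  ⇒ sig = [2:1,1,2]
  {1,7}:  v_{1} + v_{7} = 2·v_{3} + v_{4} + v_{10}  ⇒ sig = [2:1,1,2]
  {3,7}:  v_{3} + v_{7} = v_{4} + 2·v_{6} + 2·v_{10}  ⇒ sig = [2:1,2,2]
  {8,9}:  v_{8} + v_{9} = 2·v_{4} + 2·v_{5} + v_{10}  ⇒ sig = [2:1,2,2]
  {1,8}:  v_{1} + v_{8} = 3·v_{4} + 3·v_{5} + v_{10}  ⇒ sig = [2:1,3,3]
  {6,9}:  v_{6} + v_{9} = 2·v_{3}  ⇒ sig = [2:2]
  {6,8,10}:  v_{6} + v_{8} + v_{10} = 0  ⇒ sig = [3:]
  {2,6,10}:  v_{2} + v_{6} + v_{10} = v_{7}  ⇒ sig = [3:1]
  {4,5,9}:  v_{4} + v_{5} + v_{9} = v_{1}  ⇒ sig = [3:1]
  {1,3,10}:  v_{1} + v_{3} + v_{10} = 2·v_{9}  ⇒ sig = [3:2]
  {3,4,5,10}:  v_{3} + v_{4} + v_{5} + v_{10} = v_{9}  ⇒ sig = [4:1]
  {4,5,6,10}:  v_{4} + v_{5} + v_{6} + v_{10} = v_{3}  ⇒ sig = [4:1]

Hence PRS(X_Σ) =
    |P|=2: 18 collections, coeffs (), (), (1), (1,1), (1,1), (1,1), (1,1), (1,1,1), (1,1,1), (1,1,1), (1,1,1), (1,1,1,2), (1,1,2), (1,1,2), (1,2,2), (1,2,2), (1,3,3), (2)
    |P|=3: 4 collections, coeffs (), (1), (1), (2)
    |P|=4: 2 collections, coeffs (1), (1)


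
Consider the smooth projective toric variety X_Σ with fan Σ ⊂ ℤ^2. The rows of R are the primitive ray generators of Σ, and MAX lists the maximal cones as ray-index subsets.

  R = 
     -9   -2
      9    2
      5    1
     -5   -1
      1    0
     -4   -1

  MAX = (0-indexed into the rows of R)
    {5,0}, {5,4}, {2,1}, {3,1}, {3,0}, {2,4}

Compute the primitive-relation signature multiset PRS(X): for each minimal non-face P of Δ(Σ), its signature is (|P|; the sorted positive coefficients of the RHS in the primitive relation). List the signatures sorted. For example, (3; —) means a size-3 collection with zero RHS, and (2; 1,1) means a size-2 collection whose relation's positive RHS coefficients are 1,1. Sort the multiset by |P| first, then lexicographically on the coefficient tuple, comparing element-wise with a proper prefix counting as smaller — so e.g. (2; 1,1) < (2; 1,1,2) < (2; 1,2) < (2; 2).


Δ(Σ) — 6 vertices, 9 min non-faces:

  • {0,1}:  v_{0} + v_{1} = 0  ⟹  sig = (2; —)
  • {2,3}:  v_{2} + v_{3} = 0  ⟹  sig = (2; —)
  • {0,2}:  v_{0} + v_{2} = v_{5}  ⟹  sig = (2; 1)
  • {1,5}:  v_{1} + v_{5} = v_{2}  ⟹  sig = (2; 1)
  • {2,5}:  v_{2} + v_{5} = v_{4}  ⟹  sig = (2; 1)
  • {3,4}:  v_{3} + v_{4} = v_{5}  ⟹  sig = (2; 1)
  • {3,5}:  v_{3} + v_{5} = v_{0}  ⟹  sig = (2; 1)
  • {0,4}:  v_{0} + v_{4} = 2·v_{5}  ⟹  sig = (2; 2)
  • {1,4}:  v_{1} + v_{4} = 2·v_{2}  ⟹  sig = (2; 2)

Sorted signature multiset PRS(X):
    |P|=2: 9 collections, coeffs (), (), (1), (1), (1), (1), (1), (2), (2)


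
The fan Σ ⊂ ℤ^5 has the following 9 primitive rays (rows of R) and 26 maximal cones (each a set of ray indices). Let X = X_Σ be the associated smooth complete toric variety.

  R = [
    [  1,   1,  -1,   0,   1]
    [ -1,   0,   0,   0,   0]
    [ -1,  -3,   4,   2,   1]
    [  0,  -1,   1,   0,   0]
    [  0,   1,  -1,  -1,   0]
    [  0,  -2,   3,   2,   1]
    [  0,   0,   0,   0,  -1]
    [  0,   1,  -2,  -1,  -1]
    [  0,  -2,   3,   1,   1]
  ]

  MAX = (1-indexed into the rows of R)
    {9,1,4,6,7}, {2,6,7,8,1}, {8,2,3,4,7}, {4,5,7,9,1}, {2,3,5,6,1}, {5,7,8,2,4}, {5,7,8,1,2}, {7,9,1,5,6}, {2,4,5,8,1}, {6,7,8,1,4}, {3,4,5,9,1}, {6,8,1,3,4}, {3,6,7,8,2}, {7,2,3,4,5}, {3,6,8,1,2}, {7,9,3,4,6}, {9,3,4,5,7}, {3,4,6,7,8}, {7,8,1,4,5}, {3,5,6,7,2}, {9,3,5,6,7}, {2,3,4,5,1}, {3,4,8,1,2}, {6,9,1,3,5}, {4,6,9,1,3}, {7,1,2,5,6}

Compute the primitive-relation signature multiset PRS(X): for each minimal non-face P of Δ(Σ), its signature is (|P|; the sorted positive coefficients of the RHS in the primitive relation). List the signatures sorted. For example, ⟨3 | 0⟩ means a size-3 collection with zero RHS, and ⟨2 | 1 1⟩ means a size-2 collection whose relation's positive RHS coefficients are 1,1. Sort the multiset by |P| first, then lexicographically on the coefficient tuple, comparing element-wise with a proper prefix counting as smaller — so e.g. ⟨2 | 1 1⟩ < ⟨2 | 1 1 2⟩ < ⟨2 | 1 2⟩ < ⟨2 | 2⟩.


8 collections generate NE(X_Σ); each relation:

  P={8,9}:  v_{8} + v_{9} = v_{4} — sig = ⟨2 | 1⟩
  P={2,9}:  v_{2} + v_{9} = v_{3} + v_{5} — sig = ⟨2 | 1 1⟩
  P={5,6,8}:  v_{5} + v_{6} + v_{8} = 0 — sig = ⟨3 | 0⟩
  P={1,3,7}:  v_{1} + v_{3} + v_{7} = v_{6} — sig = ⟨3 | 1⟩
  P={2,4,6}:  v_{2} + v_{4} + v_{6} = v_{3} — sig = ⟨3 | 1⟩
  P={4,5,6}:  v_{4} + v_{5} + v_{6} = v_{9} — sig = ⟨3 | 1⟩
  P={3,5,8}:  v_{3} + v_{5} + v_{8} = v_{2} + v_{4} — sig = ⟨3 | 1 1⟩
  P={1,2,4,7}:  v_{1} + v_{2} + v_{4} + v_{7} = 0 — sig = ⟨4 | 0⟩

Hence PRS(X_Σ) =
{ ⟨2 | 1⟩,  ⟨2 | 1 1⟩,  ⟨3 | 0⟩,  ⟨3 | 1⟩ ×3,  ⟨3 | 1 1⟩,  ⟨4 | 0⟩ }


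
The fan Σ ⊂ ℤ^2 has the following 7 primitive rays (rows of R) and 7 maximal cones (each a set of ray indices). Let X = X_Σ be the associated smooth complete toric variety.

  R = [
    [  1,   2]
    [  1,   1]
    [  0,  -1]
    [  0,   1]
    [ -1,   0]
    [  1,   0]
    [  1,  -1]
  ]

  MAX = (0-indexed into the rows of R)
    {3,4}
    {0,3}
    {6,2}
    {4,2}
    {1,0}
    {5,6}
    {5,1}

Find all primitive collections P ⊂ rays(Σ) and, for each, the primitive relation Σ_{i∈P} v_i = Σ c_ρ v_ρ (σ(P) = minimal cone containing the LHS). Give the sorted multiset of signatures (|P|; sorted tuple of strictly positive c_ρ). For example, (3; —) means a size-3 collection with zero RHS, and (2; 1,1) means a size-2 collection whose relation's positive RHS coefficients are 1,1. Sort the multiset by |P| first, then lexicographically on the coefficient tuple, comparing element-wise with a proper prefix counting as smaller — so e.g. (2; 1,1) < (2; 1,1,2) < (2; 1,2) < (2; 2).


Δ(Σ) — 7 vertices, 14 min non-faces:

  • {2,3}:  v_{2} + v_{3} = 0  so sig = (2; —)
  • {4,5}:  v_{4} + v_{5} = 0  so sig = (2; —)
  • {0,2}:  v_{0} + v_{2} = v_{1}  so sig = (2; 1)
  • {1,2}:  v_{1} + v_{2} = v_{5}  so sig = (2; 1)
  • {1,3}:  v_{1} + v_{3} = v_{0}  so sig = (2; 1)
  • {1,4}:  v_{1} + v_{4} = v_{3}  so sig = (2; 1)
  • {2,5}:  v_{2} + v_{5} = v_{6}  so sig = (2; 1)
  • {3,5}:  v_{3} + v_{5} = v_{1}  so sig = (2; 1)
  • {3,6}:  v_{3} + v_{6} = v_{5}  so sig = (2; 1)
  • {4,6}:  v_{4} + v_{6} = v_{2}  so sig = (2; 1)
  • {0,6}:  v_{0} + v_{6} = v_{1} + v_{5}  so sig = (2; 1,1)
  • {0,4}:  v_{0} + v_{4} = 2·v_{3}  so sig = (2; 2)
  • {0,5}:  v_{0} + v_{5} = 2·v_{1}  so sig = (2; 2)
  • {1,6}:  v_{1} + v_{6} = 2·v_{5}  so sig = (2; 2)

Sorted signature multiset PRS(X):
{ (2; —) ×2,  (2; 1) ×8,  (2; 1,1),  (2; 2) ×3 }


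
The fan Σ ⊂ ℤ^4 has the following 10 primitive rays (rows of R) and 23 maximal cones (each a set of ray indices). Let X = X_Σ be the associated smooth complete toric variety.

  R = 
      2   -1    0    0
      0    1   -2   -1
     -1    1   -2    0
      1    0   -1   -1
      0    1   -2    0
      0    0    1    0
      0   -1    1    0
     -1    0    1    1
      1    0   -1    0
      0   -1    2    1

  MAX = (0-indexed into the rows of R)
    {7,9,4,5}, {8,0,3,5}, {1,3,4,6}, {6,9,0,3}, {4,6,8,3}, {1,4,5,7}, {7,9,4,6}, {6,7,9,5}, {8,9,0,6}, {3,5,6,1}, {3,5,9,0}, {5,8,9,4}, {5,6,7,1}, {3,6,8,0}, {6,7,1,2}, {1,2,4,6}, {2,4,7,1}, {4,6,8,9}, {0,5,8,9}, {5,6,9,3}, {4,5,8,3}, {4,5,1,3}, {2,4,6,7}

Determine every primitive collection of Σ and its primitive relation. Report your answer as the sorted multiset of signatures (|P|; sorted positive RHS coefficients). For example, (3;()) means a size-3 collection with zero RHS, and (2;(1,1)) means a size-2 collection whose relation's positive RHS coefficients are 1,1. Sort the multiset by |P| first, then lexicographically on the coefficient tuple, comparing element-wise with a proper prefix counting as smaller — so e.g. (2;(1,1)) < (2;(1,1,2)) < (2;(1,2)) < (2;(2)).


18 collections generate NE(X_Σ); each relation:

  • {1,9}:  v_{1} + v_{9} = 0  ⟹  sig = (2;())
  • {3,7}:  v_{3} + v_{7} = 0  ⟹  sig = (2;())
  • {0,1}:  v_{0} + v_{1} = v_{3} + v_{8}  ⟹  sig = (2;(1,1))
  • {0,7}:  v_{0} + v_{7} = v_{8} + v_{9}  ⟹  sig = (2;(1,1))
  • {1,8}:  v_{1} + v_{8} = v_{3} + v_{4}  ⟹  sig = (2;(1,1))
  • {2,5}:  v_{2} + v_{5} = v_{1} + v_{7}  ⟹  sig = (2;(1,1))
  • {7,8}:  v_{7} + v_{8} = v_{4} + v_{9}  ⟹  sig = (2;(1,1))
  • {0,2}:  v_{0} + v_{2} = v_{4} + v_{6} + v_{8}  ⟹  sig = (2;(1,1,1))
  • {2,3}:  v_{2} + v_{3} = v_{1} + v_{4} + v_{6}  ⟹  sig = (2;(1,1,1))
  • {2,9}:  v_{2} + v_{9} = v_{4} + v_{6} + v_{7}  ⟹  sig = (2;(1,1,1))
  • {2,8}:  v_{2} + v_{8} = 2·v_{4} + v_{6}  ⟹  sig = (2;(1,2))
  • {0,4}:  v_{0} + v_{4} = 2·v_{8}  ⟹  sig = (2;(2))
  • {4,5,6}:  v_{4} + v_{5} + v_{6} = 0  ⟹  sig = (3;())
  • {3,4,9}:  v_{3} + v_{4} + v_{9} = v_{8}  ⟹  sig = (3;(1))
  • {3,8,9}:  v_{3} + v_{8} + v_{9} = v_{0}  ⟹  sig = (3;(1))
  • {5,6,8}:  v_{5} + v_{6} + v_{8} = v_{3} + v_{9}  ⟹  sig = (3;(1,1))
  • {0,5,6}:  v_{0} + v_{5} + v_{6} = 2·v_{3} + 2·v_{9}  ⟹  sig = (3;(2,2))
  • {1,4,6,7}:  v_{1} + v_{4} + v_{6} + v_{7} = v_{2}  ⟹  sig = (4;(1))

Hence PRS(X_Σ) =
    (2;())
    (2;())
    (2;(1,1))
    (2;(1,1))
    (2;(1,1))
    (2;(1,1))
    (2;(1,1))
    (2;(1,1,1))
    (2;(1,1,1))
    (2;(1,1,1))
    (2;(1,2))
    (2;(2))
    (3;())
    (3;(1))
    (3;(1))
    (3;(1,1))
    (3;(2,2))
    (4;(1))


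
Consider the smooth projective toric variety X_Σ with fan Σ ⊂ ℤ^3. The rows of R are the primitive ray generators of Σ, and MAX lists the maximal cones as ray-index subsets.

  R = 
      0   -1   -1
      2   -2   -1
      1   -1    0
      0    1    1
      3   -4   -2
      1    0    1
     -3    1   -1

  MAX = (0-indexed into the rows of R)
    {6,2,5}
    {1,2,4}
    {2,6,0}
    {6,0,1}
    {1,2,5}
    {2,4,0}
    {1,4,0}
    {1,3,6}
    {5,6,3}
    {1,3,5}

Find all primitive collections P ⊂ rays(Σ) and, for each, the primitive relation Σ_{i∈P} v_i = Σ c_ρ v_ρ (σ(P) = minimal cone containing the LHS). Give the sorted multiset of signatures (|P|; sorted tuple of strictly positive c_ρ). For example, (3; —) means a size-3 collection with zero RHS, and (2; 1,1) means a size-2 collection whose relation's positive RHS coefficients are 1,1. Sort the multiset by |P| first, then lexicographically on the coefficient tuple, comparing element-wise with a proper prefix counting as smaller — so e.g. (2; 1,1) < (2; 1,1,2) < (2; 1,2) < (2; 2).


9 minimal non-faces of Δ(Σ) (on 7 rays):

  {0,3}:  v_{0} + v_{3} = 0  ⟹  sig = (2; —)
  {0,5}:  v_{0} + v_{5} = v_{2}  ⟹  sig = (2; 1)
  {2,3}:  v_{2} + v_{3} = v_{5}  ⟹  sig = (2; 1)
  {3,4}:  v_{3} + v_{4} = v_{1} + v_{2}  ⟹  sig = (2; 1,1)
  {4,5}:  v_{4} + v_{5} = v_{1} + 2·v_{2}  ⟹  sig = (2; 1,2)
  {4,6}:  v_{4} + v_{6} = 3·v_{0}  ⟹  sig = (2; 3)
  {0,1,2}:  v_{0} + v_{1} + v_{2} = v_{4}  ⟹  sig = (3; 1)
  {1,5,6}:  v_{1} + v_{5} + v_{6} = v_{0}  ⟹  sig = (3; 1)
  {1,2,6}:  v_{1} + v_{2} + v_{6} = 2·v_{0}  ⟹  sig = (3; 2)

so the primitive-relation signature multiset is
[(2; —), (2; 1), (2; 1), (2; 1,1), (2; 1,2), (2; 3), (3; 1), (3; 1), (3; 2)]


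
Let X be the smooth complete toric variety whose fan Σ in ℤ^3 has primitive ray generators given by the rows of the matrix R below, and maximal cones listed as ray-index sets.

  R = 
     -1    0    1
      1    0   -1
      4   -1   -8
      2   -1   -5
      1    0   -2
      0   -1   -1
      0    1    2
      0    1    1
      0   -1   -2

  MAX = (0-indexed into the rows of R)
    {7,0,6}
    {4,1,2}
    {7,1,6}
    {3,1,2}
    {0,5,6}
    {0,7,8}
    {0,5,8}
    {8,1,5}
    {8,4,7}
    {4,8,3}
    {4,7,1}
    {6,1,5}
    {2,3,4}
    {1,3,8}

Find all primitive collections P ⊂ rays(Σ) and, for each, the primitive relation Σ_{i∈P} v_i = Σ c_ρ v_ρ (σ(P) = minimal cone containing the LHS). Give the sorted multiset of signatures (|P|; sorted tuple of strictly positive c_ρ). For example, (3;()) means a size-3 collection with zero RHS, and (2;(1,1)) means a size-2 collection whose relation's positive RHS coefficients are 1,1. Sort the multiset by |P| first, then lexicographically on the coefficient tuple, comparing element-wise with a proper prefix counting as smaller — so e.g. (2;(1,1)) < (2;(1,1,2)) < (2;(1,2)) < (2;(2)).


Primitive collections (18):

  P={0,1}:  v_{0} + v_{1} = 0  so sig = (2;())
  P={5,7}:  v_{5} + v_{7} = 0  so sig = (2;())
  P={6,8}:  v_{6} + v_{8} = 0  so sig = (2;())
  P={0,2}:  v_{0} + v_{2} = v_{3} + v_{4}  so sig = (2;(1,1))
  P={0,3}:  v_{0} + v_{3} = v_{4} + v_{8}  so sig = (2;(1,1))
  P={0,4}:  v_{0} + v_{4} = v_{7} + v_{8}  so sig = (2;(1,1))
  P={3,6}:  v_{3} + v_{6} = v_{1} + v_{4}  so sig = (2;(1,1))
  P={4,5}:  v_{4} + v_{5} = v_{1} + v_{8}  so sig = (2;(1,1))
  P={4,6}:  v_{4} + v_{6} = v_{1} + v_{7}  so sig = (2;(1,1))
  P={2,5}:  v_{2} + v_{5} = 2·v_{1} + v_{3} + v_{8}  so sig = (2;(1,1,2))
  P={2,7}:  v_{2} + v_{7} = v_{1} + 3·v_{4}  so sig = (2;(1,3))
  P={2,8}:  v_{2} + v_{8} = 2·v_{3}  so sig = (2;(2))
  P={3,7}:  v_{3} + v_{7} = 2·v_{4}  so sig = (2;(2))
  P={2,6}:  v_{2} + v_{6} = 2·v_{1} + 2·v_{4}  so sig = (2;(2,2))
  P={3,5}:  v_{3} + v_{5} = 2·v_{1} + 2·v_{8}  so sig = (2;(2,2))
  P={1,3,4}:  v_{1} + v_{3} + v_{4} = v_{2}  so sig = (3;(1))
  P={1,4,8}:  v_{1} + v_{4} + v_{8} = v_{3}  so sig = (3;(1))
  P={1,7,8}:  v_{1} + v_{7} + v_{8} = v_{4}  so sig = (3;(1))

Hence PRS(X_Σ) =
    |P|=2: 15 collections, coeffs (), (), (), (1,1), (1,1), (1,1), (1,1), (1,1), (1,1), (1,1,2), (1,3), (2), (2), (2,2), (2,2)
    |P|=3: 3 collections, coeffs (1), (1), (1)


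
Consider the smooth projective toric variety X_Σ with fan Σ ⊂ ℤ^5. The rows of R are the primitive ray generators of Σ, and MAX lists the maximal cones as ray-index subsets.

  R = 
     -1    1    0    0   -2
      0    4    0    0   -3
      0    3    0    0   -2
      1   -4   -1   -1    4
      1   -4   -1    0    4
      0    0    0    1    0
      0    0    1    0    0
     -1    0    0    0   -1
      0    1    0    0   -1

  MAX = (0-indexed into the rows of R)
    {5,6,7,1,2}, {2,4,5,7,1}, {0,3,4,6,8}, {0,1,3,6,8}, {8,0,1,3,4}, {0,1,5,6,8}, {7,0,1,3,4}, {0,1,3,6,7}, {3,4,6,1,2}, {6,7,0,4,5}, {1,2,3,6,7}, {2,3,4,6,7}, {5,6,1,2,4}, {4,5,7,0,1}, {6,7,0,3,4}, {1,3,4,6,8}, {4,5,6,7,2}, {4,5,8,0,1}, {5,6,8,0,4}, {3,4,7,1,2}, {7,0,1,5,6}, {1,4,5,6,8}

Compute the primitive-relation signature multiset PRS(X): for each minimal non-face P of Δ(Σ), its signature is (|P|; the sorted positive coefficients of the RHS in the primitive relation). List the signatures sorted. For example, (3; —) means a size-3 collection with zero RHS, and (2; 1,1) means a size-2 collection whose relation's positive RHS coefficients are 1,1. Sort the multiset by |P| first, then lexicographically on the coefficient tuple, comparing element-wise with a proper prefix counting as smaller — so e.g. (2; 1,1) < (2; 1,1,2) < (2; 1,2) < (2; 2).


6 collections generate NE(X_Σ); each relation:

  {2,8}:  v_{2} + v_{8} = v_{1} ; sig = (2; 1)
  {3,5}:  v_{3} + v_{5} = v_{4} ; sig = (2; 1)
  {7,8}:  v_{7} + v_{8} = v_{0} ; sig = (2; 1)
  {0,2}:  v_{0} + v_{2} = v_{1} + v_{7} ; sig = (2; 1,1)
  {1,4,6,7}:  v_{1} + v_{4} + v_{6} + v_{7} = 0 ; sig = (4; —)
  {0,1,4,6}:  v_{0} + v_{1} + v_{4} + v_{6} = v_{8} ; sig = (4; 1)

Sorted signature multiset PRS(X):
[(2; 1), (2; 1), (2; 1), (2; 1,1), (4; —), (4; 1)]
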